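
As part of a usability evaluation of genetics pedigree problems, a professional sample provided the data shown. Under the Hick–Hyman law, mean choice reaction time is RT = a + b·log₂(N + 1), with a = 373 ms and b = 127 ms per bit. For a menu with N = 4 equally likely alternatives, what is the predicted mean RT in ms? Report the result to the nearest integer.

log₂(4 + 1) = log₂(5) = 2.3219.
RT = 373 + 127 × 2.3219 = 373 + 294.8813 = 667.8813 ms.
≈ 668 ms.

668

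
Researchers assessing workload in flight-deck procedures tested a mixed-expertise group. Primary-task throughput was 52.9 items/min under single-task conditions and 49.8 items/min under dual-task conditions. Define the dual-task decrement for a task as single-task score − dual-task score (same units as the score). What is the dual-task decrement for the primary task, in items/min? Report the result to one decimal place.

Decrement = 52.9 − 49.8 = 3.1000 items/min ≈ 3.1 items/min.

3.1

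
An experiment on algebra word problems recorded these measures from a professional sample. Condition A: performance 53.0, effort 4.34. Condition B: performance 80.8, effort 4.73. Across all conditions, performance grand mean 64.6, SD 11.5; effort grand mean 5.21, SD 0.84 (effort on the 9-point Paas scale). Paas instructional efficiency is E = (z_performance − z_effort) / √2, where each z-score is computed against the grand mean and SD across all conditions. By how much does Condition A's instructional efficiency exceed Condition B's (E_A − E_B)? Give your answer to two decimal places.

Condition A: z_P = (53.0 − 64.6)/11.5 = -1.0087; z_E = (4.34 − 5.21)/0.84 = -1.0357; E_A = (-1.0087 − (-1.0357))/√2 = 0.0191.
Condition B: z_P = (80.8 − 64.6)/11.5 = 1.4087; z_E = (4.73 − 5.21)/0.84 = -0.5714; E_B = (1.4087 − (-0.5714))/√2 = 1.4001.
E_A − E_B = 0.0191 − 1.4001 = -1.3810 ≈ -1.38.

-1.38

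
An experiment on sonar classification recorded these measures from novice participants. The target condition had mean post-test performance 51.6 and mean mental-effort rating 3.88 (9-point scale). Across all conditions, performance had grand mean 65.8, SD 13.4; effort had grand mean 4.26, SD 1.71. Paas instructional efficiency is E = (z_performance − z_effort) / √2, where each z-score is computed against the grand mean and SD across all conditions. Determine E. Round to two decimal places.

-0.59

z_performance = (51.6 − 65.8) / 13.4 = -14.2000 / 13.4 = -1.0597.
z_effort = (3.88 − 4.26) / 1.71 = -0.3800 / 1.71 = -0.2222.
z_P − z_E = -1.0597 − (-0.2222) = -0.8375.
E = -0.8375 / √2 = -0.8375 / 1.41421 = -0.5922 ≈ -0.59.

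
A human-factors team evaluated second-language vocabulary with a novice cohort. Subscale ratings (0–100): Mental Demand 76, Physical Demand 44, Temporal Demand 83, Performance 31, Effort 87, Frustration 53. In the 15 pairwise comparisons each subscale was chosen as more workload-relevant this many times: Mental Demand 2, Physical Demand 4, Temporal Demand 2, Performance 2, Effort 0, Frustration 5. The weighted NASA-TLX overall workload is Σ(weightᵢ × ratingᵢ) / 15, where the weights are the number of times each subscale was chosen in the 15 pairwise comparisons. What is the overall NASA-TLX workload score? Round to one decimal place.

54.7

The tallies are the weights (they sum to 15).
Weighted sum = 2·76 + 4·44 + 2·83 + 2·31 + 0·87 + 5·53
            = 152 + 176 + 166 + 62 + 0 + 265 = 821.
Overall workload = 821 / 15 = 54.7333 ≈ 54.7.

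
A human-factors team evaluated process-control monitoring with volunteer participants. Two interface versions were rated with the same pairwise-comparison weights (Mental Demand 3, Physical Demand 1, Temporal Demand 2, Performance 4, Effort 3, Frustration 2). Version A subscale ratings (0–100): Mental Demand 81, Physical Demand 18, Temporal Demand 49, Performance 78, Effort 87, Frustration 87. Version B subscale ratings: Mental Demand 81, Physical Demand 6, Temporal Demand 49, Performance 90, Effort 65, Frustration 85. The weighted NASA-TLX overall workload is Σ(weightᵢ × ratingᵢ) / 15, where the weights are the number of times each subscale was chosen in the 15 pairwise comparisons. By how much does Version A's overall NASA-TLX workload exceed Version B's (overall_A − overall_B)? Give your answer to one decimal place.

2.3

Version A weighted sum = 3·81 + 1·18 + 2·49 + 4·78 + 3·87 + 2·87 = 243 + 18 + 98 + 312 + 261 + 174 = 1106; overall_A = 1106/15 = 73.7333.
Version B weighted sum = 3·81 + 1·6 + 2·49 + 4·90 + 3·65 + 2·85 = 243 + 6 + 98 + 360 + 195 + 170 = 1072; overall_B = 1072/15 = 71.4667.
Difference = 73.7333 − 71.4667 = 2.2666 ≈ 2.3.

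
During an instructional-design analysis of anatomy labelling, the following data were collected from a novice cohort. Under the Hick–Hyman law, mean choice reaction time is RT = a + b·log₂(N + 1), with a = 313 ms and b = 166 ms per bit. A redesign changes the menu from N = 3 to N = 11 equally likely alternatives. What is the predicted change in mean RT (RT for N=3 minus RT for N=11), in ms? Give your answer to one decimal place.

-263.1

RT(3) = 313 + 166·log₂(4) = 313 + 166·2.0000 = 645.0000 ms.
RT(11) = 313 + 166·log₂(12) = 313 + 166·3.5850 = 908.1100 ms.
Difference = 645.0000 − 908.1100 = -263.1100 ≈ -263.1 ms.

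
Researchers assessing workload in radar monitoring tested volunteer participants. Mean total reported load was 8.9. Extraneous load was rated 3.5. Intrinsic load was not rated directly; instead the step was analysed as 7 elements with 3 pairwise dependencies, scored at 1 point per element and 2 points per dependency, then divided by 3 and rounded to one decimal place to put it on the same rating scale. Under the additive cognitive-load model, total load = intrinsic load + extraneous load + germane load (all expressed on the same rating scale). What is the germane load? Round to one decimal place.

Intrinsic (element-interactivity): (7 × 1 + 3 × 2) / 3 = 13 / 3 = 4.3333 → 4.3.
germane load = total − intrinsic − extraneous
             = 8.9 − 4.3 − 3.5 = 1.1.

1.1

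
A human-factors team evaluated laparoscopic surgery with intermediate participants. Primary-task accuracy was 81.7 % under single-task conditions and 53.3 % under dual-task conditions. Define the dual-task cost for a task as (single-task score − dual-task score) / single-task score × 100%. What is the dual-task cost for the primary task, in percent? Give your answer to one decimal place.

34.8

Cost = (81.7 − 53.3) / 81.7 × 100%
     = 28.4000 / 81.7 × 100% = 34.7613%.
≈ 34.8%.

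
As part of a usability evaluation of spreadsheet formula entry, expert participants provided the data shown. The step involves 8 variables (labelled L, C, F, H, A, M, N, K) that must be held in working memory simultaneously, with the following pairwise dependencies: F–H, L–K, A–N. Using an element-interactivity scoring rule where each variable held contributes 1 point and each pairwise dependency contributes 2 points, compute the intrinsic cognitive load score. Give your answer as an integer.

14

Count of variables held simultaneously: 8.
Count of pairwise dependencies listed: 3.
Element contribution: 8 × 1 = 8.
Interaction contribution: 3 × 2 = 6.
Intrinsic load = 8 + 6 = 14.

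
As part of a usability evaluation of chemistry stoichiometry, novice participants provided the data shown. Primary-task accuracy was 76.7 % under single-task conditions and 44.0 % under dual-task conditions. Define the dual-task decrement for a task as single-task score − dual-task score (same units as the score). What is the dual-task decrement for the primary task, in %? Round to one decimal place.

32.7

Decrement = 76.7 − 44.0 = 32.7000 % ≈ 32.7 %.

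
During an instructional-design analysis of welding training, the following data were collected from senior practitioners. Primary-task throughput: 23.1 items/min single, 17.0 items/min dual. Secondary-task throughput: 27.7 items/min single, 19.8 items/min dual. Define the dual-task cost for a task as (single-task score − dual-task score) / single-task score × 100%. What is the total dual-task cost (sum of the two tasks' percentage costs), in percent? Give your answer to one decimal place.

Primary cost = (23.1 − 17.0) / 23.1 × 100% = 26.4069%.
Secondary cost = (27.7 − 19.8) / 27.7 × 100% = 28.5199%.
Total = 26.4069% + 28.5199% = 54.9268% ≈ 54.9%.

54.9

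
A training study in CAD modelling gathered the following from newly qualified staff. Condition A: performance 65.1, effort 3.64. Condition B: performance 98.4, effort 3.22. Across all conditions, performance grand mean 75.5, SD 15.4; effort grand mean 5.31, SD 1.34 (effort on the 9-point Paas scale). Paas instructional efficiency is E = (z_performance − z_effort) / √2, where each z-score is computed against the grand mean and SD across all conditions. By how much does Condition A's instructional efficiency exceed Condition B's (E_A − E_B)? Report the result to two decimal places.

-1.75

Condition A: z_P = (65.1 − 75.5)/15.4 = -0.6753; z_E = (3.64 − 5.31)/1.34 = -1.2463; E_A = (-0.6753 − (-1.2463))/√2 = 0.4038.
Condition B: z_P = (98.4 − 75.5)/15.4 = 1.4870; z_E = (3.22 − 5.31)/1.34 = -1.5597; E_B = (1.4870 − (-1.5597))/√2 = 2.1543.
E_A − E_B = 0.4038 − 2.1543 = -1.7505 ≈ -1.75.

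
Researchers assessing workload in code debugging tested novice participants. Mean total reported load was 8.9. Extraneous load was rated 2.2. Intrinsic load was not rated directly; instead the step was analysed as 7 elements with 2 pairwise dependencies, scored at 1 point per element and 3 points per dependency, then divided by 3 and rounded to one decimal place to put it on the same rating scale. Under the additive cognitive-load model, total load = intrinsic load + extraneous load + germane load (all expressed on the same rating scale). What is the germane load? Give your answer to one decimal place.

Intrinsic (element-interactivity): (7 × 1 + 2 × 3) / 3 = 13 / 3 = 4.3333 → 4.3.
germane load = total − intrinsic − extraneous
             = 8.9 − 4.3 − 2.2 = 2.4.

2.4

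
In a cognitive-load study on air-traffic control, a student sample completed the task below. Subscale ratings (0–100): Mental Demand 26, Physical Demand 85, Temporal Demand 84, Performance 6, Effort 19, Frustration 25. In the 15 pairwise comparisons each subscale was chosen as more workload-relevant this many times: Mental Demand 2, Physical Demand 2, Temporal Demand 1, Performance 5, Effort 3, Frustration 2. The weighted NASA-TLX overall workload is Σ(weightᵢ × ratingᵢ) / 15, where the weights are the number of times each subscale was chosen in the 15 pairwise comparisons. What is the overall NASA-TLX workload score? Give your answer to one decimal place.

29.5

The tallies are the weights (they sum to 15).
Weighted sum = 2·26 + 2·85 + 1·84 + 5·6 + 3·19 + 2·25
            = 52 + 170 + 84 + 30 + 57 + 50 = 443.
Overall workload = 443 / 15 = 29.5333 ≈ 29.5.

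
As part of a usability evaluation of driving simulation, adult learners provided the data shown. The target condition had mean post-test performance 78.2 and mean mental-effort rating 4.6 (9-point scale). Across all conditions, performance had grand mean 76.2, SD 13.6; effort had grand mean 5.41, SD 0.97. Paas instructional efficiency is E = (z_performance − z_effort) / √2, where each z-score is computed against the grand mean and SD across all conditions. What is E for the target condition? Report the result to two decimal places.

0.69

z_performance = (78.2 − 76.2) / 13.6 = 2.0000 / 13.6 = 0.1471.
z_effort = (4.6 − 5.41) / 0.97 = -0.8100 / 0.97 = -0.8351.
z_P − z_E = 0.1471 − (-0.8351) = 0.9822.
E = 0.9822 / √2 = 0.9822 / 1.41421 = 0.6945 ≈ 0.69.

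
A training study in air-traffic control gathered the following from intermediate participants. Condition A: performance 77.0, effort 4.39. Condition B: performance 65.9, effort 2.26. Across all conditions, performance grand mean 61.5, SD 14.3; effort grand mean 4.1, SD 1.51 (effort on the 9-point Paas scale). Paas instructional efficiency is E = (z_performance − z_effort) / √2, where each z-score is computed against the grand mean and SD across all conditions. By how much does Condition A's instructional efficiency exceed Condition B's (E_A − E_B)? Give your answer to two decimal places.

Condition A: z_P = (77.0 − 61.5)/14.3 = 1.0839; z_E = (4.39 − 4.1)/1.51 = 0.1921; E_A = (1.0839 − 0.1921)/√2 = 0.6306.
Condition B: z_P = (65.9 − 61.5)/14.3 = 0.3077; z_E = (2.26 − 4.1)/1.51 = -1.2185; E_B = (0.3077 − (-1.2185))/√2 = 1.0792.
E_A − E_B = 0.6306 − 1.0792 = -0.4486 ≈ -0.45.

-0.45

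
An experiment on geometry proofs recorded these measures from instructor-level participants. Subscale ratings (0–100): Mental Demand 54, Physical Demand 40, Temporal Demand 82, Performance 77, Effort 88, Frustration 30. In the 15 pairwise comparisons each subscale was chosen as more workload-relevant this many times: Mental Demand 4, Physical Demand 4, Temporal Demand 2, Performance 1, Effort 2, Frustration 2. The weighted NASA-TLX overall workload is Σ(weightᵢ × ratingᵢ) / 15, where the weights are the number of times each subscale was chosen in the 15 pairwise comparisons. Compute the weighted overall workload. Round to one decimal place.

The tallies are the weights (they sum to 15).
Weighted sum = 4·54 + 4·40 + 2·82 + 1·77 + 2·88 + 2·30
            = 216 + 160 + 164 + 77 + 176 + 60 = 853.
Overall workload = 853 / 15 = 56.8667 ≈ 56.9.

56.9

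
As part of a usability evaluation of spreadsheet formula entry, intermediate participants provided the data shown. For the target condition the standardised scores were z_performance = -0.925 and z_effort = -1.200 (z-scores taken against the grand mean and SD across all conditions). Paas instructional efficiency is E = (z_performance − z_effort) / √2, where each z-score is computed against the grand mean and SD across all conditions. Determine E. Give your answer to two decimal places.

z_P − z_E = -0.925 − (-1.200) = 0.2750.
E = 0.2750 / √2 = 0.2750 / 1.41421 = 0.1945 ≈ 0.19.

0.19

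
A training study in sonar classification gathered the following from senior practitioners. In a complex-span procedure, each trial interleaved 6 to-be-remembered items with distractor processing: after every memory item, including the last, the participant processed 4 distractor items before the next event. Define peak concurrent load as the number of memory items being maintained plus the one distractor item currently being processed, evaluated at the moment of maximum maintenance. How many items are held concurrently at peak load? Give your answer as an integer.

7

Maintenance is greatest during the distractor(s) after memory item 6: all 6 memory items are being held.
One distractor item is concurrently being processed.
Peak concurrent load = 6 + 1 = 7 items.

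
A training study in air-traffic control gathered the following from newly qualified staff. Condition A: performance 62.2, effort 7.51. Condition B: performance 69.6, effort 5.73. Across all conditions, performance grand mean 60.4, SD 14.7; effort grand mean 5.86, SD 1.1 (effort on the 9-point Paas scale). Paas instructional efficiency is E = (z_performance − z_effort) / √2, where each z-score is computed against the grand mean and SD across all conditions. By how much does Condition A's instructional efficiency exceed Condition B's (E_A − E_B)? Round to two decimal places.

-1.50

Condition A: z_P = (62.2 − 60.4)/14.7 = 0.1224; z_E = (7.51 − 5.86)/1.1 = 1.5000; E_A = (0.1224 − 1.5000)/√2 = -0.9741.
Condition B: z_P = (69.6 − 60.4)/14.7 = 0.6259; z_E = (5.73 − 5.86)/1.1 = -0.1182; E_B = (0.6259 − (-0.1182))/√2 = 0.5262.
E_A − E_B = -0.9741 − 0.5262 = -1.5003 ≈ -1.50.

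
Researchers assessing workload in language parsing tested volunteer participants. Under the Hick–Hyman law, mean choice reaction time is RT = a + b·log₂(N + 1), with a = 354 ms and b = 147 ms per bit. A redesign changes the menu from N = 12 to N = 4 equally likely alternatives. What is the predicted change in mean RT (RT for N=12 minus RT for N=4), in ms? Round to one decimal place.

202.6

RT(12) = 354 + 147·log₂(13) = 354 + 147·3.7004 = 897.9588 ms.
RT(4) = 354 + 147·log₂(5) = 354 + 147·2.3219 = 695.3193 ms.
Difference = 897.9588 − 695.3193 = 202.6395 ≈ 202.6 ms.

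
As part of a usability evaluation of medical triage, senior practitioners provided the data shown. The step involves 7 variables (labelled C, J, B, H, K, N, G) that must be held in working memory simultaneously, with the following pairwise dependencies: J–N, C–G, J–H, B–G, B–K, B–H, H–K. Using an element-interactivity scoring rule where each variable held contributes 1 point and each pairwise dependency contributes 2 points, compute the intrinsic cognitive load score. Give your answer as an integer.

21

Count of variables held simultaneously: 7.
Count of pairwise dependencies listed: 7.
Element contribution: 7 × 1 = 7.
Interaction contribution: 7 × 2 = 14.
Intrinsic load = 7 + 14 = 21.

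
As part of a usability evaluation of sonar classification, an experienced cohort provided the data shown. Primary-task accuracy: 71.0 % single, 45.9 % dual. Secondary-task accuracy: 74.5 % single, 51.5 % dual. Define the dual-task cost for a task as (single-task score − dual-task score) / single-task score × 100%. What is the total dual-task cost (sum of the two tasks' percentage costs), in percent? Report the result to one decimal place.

Primary cost = (71.0 − 45.9) / 71.0 × 100% = 35.3521%.
Secondary cost = (74.5 − 51.5) / 74.5 × 100% = 30.8725%.
Total = 35.3521% + 30.8725% = 66.2246% ≈ 66.2%.

66.2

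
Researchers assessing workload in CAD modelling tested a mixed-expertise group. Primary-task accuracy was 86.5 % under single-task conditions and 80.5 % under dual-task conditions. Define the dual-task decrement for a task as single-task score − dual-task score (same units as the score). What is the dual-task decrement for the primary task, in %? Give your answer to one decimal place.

6.0

Decrement = 86.5 − 80.5 = 6.0000 % ≈ 6.0 %.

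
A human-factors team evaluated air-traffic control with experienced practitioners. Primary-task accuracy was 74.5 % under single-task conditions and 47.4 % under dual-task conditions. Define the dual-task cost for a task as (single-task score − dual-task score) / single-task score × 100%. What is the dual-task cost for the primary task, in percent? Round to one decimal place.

36.4

Cost = (74.5 − 47.4) / 74.5 × 100%
     = 27.1000 / 74.5 × 100% = 36.3758%.
≈ 36.4%.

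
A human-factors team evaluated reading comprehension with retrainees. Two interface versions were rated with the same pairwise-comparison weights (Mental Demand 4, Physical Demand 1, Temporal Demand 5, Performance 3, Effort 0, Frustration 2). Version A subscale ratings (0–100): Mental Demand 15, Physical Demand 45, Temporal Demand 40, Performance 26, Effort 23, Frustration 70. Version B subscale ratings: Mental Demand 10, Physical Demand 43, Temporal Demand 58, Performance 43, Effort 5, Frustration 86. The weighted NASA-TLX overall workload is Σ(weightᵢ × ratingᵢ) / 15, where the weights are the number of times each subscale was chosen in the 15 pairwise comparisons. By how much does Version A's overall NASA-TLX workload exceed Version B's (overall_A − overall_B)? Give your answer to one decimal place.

Version A weighted sum = 4·15 + 1·45 + 5·40 + 3·26 + 0·23 + 2·70 = 60 + 45 + 200 + 78 + 0 + 140 = 523; overall_A = 523/15 = 34.8667.
Version B weighted sum = 4·10 + 1·43 + 5·58 + 3·43 + 0·5 + 2·86 = 40 + 43 + 290 + 129 + 0 + 172 = 674; overall_B = 674/15 = 44.9333.
Difference = 34.8667 − 44.9333 = -10.0666 ≈ -10.1.

-10.1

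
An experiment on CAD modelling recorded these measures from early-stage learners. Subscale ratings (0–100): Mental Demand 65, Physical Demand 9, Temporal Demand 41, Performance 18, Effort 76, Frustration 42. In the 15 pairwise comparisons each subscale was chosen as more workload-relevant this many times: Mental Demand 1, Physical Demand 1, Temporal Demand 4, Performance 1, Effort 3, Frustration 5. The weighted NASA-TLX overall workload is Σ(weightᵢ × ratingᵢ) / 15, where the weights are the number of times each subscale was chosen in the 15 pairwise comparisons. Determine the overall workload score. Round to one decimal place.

46.3

The tallies are the weights (they sum to 15).
Weighted sum = 1·65 + 1·9 + 4·41 + 1·18 + 3·76 + 5·42
            = 65 + 9 + 164 + 18 + 228 + 210 = 694.
Overall workload = 694 / 15 = 46.2667 ≈ 46.3.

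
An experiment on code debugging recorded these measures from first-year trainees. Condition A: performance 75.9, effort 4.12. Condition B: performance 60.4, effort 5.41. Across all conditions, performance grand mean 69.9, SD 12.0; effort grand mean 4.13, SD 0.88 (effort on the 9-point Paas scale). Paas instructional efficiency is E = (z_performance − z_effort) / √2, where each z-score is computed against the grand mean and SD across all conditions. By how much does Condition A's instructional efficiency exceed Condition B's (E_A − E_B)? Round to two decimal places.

1.95

Condition A: z_P = (75.9 − 69.9)/12.0 = 0.5000; z_E = (4.12 − 4.13)/0.88 = -0.0114; E_A = (0.5000 − (-0.0114))/√2 = 0.3616.
Condition B: z_P = (60.4 − 69.9)/12.0 = -0.7917; z_E = (5.41 − 4.13)/0.88 = 1.4545; E_B = (-0.7917 − 1.4545)/√2 = -1.5883.
E_A − E_B = 0.3616 − (-1.5883) = 1.9499 ≈ 1.95.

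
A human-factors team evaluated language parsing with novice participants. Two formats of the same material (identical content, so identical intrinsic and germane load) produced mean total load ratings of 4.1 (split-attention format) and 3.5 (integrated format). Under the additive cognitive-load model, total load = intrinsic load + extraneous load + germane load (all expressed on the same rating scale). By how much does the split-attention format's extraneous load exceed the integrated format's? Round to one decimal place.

Intrinsic and germane load are equal across formats, so the difference in total load equals the difference in extraneous load.
Extraneous-load difference = 4.1 − 3.5 = 0.6.

0.6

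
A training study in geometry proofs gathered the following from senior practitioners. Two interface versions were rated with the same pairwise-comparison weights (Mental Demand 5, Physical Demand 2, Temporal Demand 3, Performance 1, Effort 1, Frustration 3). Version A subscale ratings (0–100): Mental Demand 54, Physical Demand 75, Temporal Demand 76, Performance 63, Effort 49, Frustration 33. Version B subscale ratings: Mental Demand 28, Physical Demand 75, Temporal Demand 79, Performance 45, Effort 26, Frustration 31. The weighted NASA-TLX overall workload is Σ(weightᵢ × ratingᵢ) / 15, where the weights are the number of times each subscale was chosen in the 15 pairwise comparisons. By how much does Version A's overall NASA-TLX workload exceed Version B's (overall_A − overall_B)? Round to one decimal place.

Version A weighted sum = 5·54 + 2·75 + 3·76 + 1·63 + 1·49 + 3·33 = 270 + 150 + 228 + 63 + 49 + 99 = 859; overall_A = 859/15 = 57.2667.
Version B weighted sum = 5·28 + 2·75 + 3·79 + 1·45 + 1·26 + 3·31 = 140 + 150 + 237 + 45 + 26 + 93 = 691; overall_B = 691/15 = 46.0667.
Difference = 57.2667 − 46.0667 = 11.2000 ≈ 11.2.

11.2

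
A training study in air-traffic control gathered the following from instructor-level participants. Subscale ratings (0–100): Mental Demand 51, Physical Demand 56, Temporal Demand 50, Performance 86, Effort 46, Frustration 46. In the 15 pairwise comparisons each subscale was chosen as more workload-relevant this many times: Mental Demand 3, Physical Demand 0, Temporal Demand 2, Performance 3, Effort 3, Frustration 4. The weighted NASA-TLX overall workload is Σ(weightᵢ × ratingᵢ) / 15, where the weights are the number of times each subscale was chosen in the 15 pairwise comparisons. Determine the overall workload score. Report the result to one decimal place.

The tallies are the weights (they sum to 15).
Weighted sum = 3·51 + 0·56 + 2·50 + 3·86 + 3·46 + 4·46
            = 153 + 0 + 100 + 258 + 138 + 184 = 833.
Overall workload = 833 / 15 = 55.5333 ≈ 55.5.

55.5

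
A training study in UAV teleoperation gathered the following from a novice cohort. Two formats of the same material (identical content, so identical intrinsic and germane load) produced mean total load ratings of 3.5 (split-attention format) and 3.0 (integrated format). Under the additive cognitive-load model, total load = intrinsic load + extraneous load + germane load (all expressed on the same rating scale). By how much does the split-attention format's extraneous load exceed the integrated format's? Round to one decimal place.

Intrinsic and germane load are equal across formats, so the difference in total load equals the difference in extraneous load.
Extraneous-load difference = 3.5 − 3.0 = 0.5.

0.5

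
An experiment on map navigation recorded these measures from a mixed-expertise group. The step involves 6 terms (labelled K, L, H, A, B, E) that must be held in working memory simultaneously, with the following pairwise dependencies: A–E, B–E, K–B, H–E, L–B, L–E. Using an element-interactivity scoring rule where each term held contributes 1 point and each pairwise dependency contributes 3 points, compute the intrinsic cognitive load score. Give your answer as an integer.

24

Count of terms held simultaneously: 6.
Count of pairwise dependencies listed: 6.
Element contribution: 6 × 1 = 6.
Interaction contribution: 6 × 3 = 18.
Intrinsic load = 6 + 18 = 24.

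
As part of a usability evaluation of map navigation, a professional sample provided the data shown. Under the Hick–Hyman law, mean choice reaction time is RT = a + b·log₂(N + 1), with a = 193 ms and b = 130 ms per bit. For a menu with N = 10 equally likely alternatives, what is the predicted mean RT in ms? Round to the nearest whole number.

643

log₂(10 + 1) = log₂(11) = 3.4594.
RT = 193 + 130 × 3.4594 = 193 + 449.7220 = 642.7220 ms.
≈ 643 ms.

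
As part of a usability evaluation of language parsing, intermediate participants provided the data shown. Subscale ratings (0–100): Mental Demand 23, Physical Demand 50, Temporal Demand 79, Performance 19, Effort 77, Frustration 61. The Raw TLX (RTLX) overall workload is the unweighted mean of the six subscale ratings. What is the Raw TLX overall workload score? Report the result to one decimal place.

51.5

Sum of ratings = 23 + 50 + 79 + 19 + 77 + 61 = 309.
RTLX = 309 / 6 = 51.5000 ≈ 51.5.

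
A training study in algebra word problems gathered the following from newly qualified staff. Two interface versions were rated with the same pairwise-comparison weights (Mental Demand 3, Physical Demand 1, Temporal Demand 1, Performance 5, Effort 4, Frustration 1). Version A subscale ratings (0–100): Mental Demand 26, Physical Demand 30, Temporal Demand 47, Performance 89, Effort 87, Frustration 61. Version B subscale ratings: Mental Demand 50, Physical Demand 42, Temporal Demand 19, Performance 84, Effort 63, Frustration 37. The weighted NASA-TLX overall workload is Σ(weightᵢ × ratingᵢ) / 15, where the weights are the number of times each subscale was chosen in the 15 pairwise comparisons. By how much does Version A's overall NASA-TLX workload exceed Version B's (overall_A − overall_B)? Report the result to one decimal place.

5.9

Version A weighted sum = 3·26 + 1·30 + 1·47 + 5·89 + 4·87 + 1·61 = 78 + 30 + 47 + 445 + 348 + 61 = 1009; overall_A = 1009/15 = 67.2667.
Version B weighted sum = 3·50 + 1·42 + 1·19 + 5·84 + 4·63 + 1·37 = 150 + 42 + 19 + 420 + 252 + 37 = 920; overall_B = 920/15 = 61.3333.
Difference = 67.2667 − 61.3333 = 5.9334 ≈ 5.9.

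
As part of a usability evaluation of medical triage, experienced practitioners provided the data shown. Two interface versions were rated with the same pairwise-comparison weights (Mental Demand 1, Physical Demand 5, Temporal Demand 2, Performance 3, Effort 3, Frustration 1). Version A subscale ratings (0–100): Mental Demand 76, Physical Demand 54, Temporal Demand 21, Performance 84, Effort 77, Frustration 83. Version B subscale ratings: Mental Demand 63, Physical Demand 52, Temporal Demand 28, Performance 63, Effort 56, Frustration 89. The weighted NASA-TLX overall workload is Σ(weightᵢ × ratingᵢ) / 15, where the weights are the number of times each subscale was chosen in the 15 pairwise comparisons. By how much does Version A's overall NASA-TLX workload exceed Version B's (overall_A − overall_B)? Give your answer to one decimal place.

Version A weighted sum = 1·76 + 5·54 + 2·21 + 3·84 + 3·77 + 1·83 = 76 + 270 + 42 + 252 + 231 + 83 = 954; overall_A = 954/15 = 63.6000.
Version B weighted sum = 1·63 + 5·52 + 2·28 + 3·63 + 3·56 + 1·89 = 63 + 260 + 56 + 189 + 168 + 89 = 825; overall_B = 825/15 = 55.0000.
Difference = 63.6000 − 55.0000 = 8.6000 ≈ 8.6.

8.6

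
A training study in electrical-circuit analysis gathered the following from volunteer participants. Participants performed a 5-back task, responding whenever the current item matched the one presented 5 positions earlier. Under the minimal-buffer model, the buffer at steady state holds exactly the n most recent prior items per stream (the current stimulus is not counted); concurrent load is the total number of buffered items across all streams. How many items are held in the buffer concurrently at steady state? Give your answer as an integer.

5

The buffer holds the 5 most recent prior items.
Steady-state concurrent load = 5 items.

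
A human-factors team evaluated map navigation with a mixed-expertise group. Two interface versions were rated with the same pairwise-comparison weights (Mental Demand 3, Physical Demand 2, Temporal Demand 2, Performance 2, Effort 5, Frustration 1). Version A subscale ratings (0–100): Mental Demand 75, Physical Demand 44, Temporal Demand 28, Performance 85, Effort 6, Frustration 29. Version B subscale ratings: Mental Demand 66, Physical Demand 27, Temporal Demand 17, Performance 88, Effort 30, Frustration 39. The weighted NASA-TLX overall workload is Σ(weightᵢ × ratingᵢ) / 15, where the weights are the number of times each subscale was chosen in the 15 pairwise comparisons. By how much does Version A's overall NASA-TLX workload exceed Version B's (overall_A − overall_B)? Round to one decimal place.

-3.5

Version A weighted sum = 3·75 + 2·44 + 2·28 + 2·85 + 5·6 + 1·29 = 225 + 88 + 56 + 170 + 30 + 29 = 598; overall_A = 598/15 = 39.8667.
Version B weighted sum = 3·66 + 2·27 + 2·17 + 2·88 + 5·30 + 1·39 = 198 + 54 + 34 + 176 + 150 + 39 = 651; overall_B = 651/15 = 43.4000.
Difference = 39.8667 − 43.4000 = -3.5333 ≈ -3.5.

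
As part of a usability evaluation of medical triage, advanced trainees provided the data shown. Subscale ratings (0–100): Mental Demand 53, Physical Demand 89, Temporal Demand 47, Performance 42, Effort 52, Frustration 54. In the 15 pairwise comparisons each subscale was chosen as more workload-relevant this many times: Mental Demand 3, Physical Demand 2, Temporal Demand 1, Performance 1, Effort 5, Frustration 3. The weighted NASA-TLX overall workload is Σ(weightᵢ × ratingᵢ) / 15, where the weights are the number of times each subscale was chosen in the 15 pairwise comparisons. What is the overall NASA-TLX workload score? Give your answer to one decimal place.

56.5

The tallies are the weights (they sum to 15).
Weighted sum = 3·53 + 2·89 + 1·47 + 1·42 + 5·52 + 3·54
            = 159 + 178 + 47 + 42 + 260 + 162 = 848.
Overall workload = 848 / 15 = 56.5333 ≈ 56.5.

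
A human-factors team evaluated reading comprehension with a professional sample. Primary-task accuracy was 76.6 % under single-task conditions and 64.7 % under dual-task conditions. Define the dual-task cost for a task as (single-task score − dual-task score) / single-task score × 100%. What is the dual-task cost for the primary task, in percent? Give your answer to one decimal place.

Cost = (76.6 − 64.7) / 76.6 × 100%
     = 11.9000 / 76.6 × 100% = 15.5352%.
≈ 15.5%.

15.5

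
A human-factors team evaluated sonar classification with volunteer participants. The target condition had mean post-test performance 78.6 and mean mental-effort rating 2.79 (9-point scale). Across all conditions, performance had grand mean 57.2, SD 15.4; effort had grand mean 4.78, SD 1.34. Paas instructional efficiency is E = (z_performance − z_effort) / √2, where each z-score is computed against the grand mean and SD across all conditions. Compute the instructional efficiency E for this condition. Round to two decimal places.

z_performance = (78.6 − 57.2) / 15.4 = 21.4000 / 15.4 = 1.3896.
z_effort = (2.79 − 4.78) / 1.34 = -1.9900 / 1.34 = -1.4851.
z_P − z_E = 1.3896 − (-1.4851) = 2.8747.
E = 2.8747 / √2 = 2.8747 / 1.41421 = 2.0327 ≈ 2.03.

2.03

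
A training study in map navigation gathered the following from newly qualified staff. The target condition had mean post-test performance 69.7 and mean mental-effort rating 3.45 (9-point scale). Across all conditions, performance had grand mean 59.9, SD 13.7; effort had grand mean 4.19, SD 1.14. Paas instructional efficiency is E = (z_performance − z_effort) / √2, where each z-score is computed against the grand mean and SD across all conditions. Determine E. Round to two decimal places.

0.96

z_performance = (69.7 − 59.9) / 13.7 = 9.8000 / 13.7 = 0.7153.
z_effort = (3.45 − 4.19) / 1.14 = -0.7400 / 1.14 = -0.6491.
z_P − z_E = 0.7153 − (-0.6491) = 1.3644.
E = 1.3644 / √2 = 1.3644 / 1.41421 = 0.9648 ≈ 0.96.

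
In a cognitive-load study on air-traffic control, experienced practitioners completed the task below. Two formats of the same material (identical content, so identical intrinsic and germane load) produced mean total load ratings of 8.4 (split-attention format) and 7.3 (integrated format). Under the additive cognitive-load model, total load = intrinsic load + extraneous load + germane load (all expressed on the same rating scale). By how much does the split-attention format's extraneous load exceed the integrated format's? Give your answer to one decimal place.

1.1

Intrinsic and germane load are equal across formats, so the difference in total load equals the difference in extraneous load.
Extraneous-load difference = 8.4 − 7.3 = 1.1.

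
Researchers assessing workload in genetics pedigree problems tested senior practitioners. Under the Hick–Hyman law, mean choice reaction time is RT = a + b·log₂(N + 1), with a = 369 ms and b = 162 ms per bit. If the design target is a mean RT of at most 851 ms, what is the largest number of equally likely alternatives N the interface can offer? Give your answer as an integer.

Set 369 + 162·log₂(N + 1) ≤ 851.
log₂(N + 1) ≤ (851 − 369) / 162 = 2.9753.
N + 1 ≤ 2^2.9753 = 7.8642.
N ≤ 6.8642, so the largest integer N is 6.

6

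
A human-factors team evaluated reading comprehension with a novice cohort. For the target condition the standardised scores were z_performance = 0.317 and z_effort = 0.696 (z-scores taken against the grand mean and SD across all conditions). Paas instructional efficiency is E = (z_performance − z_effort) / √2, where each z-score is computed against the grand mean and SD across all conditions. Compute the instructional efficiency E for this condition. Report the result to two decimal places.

z_P − z_E = 0.317 − 0.696 = -0.3790.
E = -0.3790 / √2 = -0.3790 / 1.41421 = -0.2680 ≈ -0.27.

-0.27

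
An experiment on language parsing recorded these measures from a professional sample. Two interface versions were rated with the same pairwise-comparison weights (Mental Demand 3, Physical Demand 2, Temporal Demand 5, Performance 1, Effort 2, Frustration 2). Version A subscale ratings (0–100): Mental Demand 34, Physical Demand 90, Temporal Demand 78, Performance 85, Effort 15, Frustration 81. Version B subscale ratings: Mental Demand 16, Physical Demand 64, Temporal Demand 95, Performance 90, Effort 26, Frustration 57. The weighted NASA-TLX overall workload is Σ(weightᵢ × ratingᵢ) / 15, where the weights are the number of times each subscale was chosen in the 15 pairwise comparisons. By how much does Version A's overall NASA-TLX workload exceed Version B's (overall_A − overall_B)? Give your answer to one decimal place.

Version A weighted sum = 3·34 + 2·90 + 5·78 + 1·85 + 2·15 + 2·81 = 102 + 180 + 390 + 85 + 30 + 162 = 949; overall_A = 949/15 = 63.2667.
Version B weighted sum = 3·16 + 2·64 + 5·95 + 1·90 + 2·26 + 2·57 = 48 + 128 + 475 + 90 + 52 + 114 = 907; overall_B = 907/15 = 60.4667.
Difference = 63.2667 − 60.4667 = 2.8000 ≈ 2.8.

2.8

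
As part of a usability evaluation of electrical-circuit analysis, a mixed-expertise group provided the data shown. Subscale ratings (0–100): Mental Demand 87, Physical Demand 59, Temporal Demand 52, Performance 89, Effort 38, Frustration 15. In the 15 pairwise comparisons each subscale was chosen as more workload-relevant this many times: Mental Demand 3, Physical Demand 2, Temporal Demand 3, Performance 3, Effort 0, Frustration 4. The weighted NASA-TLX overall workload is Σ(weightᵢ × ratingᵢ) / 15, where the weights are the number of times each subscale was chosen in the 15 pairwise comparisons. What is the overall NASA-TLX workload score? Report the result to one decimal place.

The tallies are the weights (they sum to 15).
Weighted sum = 3·87 + 2·59 + 3·52 + 3·89 + 0·38 + 4·15
            = 261 + 118 + 156 + 267 + 0 + 60 = 862.
Overall workload = 862 / 15 = 57.4667 ≈ 57.5.

57.5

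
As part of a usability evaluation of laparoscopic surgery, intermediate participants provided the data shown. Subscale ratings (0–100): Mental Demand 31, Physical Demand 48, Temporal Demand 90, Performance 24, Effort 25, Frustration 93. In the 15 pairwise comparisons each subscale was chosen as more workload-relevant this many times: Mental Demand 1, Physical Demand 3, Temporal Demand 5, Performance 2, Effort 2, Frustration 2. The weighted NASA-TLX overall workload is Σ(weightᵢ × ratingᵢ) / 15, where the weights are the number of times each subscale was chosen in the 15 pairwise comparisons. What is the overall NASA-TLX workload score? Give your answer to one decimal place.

60.6

The tallies are the weights (they sum to 15).
Weighted sum = 1·31 + 3·48 + 5·90 + 2·24 + 2·25 + 2·93
            = 31 + 144 + 450 + 48 + 50 + 186 = 909.
Overall workload = 909 / 15 = 60.6000 ≈ 60.6.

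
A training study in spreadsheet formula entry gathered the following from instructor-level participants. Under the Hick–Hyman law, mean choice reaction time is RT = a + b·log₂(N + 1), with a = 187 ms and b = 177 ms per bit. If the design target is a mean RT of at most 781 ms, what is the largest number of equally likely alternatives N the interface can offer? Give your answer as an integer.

Set 187 + 177·log₂(N + 1) ≤ 781.
log₂(N + 1) ≤ (781 − 187) / 177 = 3.3559.
N + 1 ≤ 2^3.3559 = 10.2383.
N ≤ 9.2383, so the largest integer N is 9.

9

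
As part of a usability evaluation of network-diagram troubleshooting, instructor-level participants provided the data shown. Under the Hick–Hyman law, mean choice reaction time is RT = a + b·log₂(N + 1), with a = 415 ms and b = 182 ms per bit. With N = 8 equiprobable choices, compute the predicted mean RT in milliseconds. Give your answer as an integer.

992

log₂(8 + 1) = log₂(9) = 3.1699.
RT = 415 + 182 × 3.1699 = 415 + 576.9218 = 991.9218 ms.
≈ 992 ms.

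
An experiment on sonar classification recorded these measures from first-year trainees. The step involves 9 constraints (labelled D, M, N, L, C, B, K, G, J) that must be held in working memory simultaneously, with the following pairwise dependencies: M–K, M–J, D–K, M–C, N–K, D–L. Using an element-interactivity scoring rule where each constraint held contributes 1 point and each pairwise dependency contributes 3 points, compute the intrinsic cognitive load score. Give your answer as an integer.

27

Count of constraints held simultaneously: 9.
Count of pairwise dependencies listed: 6.
Element contribution: 9 × 1 = 9.
Interaction contribution: 6 × 3 = 18.
Intrinsic load = 9 + 18 = 27.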